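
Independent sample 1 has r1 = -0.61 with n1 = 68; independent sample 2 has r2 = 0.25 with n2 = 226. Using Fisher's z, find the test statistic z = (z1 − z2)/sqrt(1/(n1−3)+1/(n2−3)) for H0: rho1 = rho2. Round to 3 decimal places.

Fisher z-transforms: z1 = atanh(-0.61) = -0.708921, z2 = atanh(0.25) = 0.255413; difference d = -0.964334
Var(d) = 1/65 + 1/223 = 0.0153846 + 0.0044843 = 0.0198689
z = d/√Var(d) = -0.964334 / √0.0198689 = -0.964334 / 0.140957 = -6.841

-6.841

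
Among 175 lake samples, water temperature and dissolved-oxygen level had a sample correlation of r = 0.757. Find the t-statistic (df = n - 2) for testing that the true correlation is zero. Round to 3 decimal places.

1 − r² = 1 − 0.573049 = 0.426951;  √(1−r²) = 0.653415
√(n−2) = √173 = 13.152946
t = r·√(n−2)/√(1−r²) = 0.757 · 13.152946 / 0.653415 = 15.238

15.238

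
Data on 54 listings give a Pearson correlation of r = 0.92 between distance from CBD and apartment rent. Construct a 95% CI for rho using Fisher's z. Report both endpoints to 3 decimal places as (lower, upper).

(0.865, 0.953)

z_r = atanh(0.92) = 1.589027;  SE = 1/√(n−3) = 1/√51 = 0.140028
z-limits: 1.589027 ± 1.960·0.140028 = 1.589027 ± 0.274455 = [1.314572, 1.863482]
ρ-limits: (tanh 1.314572, tanh 1.863482) = (0.865, 0.953)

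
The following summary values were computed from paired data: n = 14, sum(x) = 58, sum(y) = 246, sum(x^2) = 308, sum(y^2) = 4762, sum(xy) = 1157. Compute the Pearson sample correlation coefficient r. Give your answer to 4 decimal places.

S_xy = nΣxy − ΣxΣy = 14·1157 − 58·246 = 16198 − 14268 = 1930
S_xx = nΣx² − (Σx)² = 14·308 − 58² = 4312 − 3364 = 948
S_yy = nΣy² − (Σy)² = 14·4762 − 246² = 66668 − 60516 = 6152
r = S_xy / √(S_xx·S_yy) = 1930 / √(948·6152) = 1930 / √5832096 = 1930 / 2414.9733 = 0.7992

0.7992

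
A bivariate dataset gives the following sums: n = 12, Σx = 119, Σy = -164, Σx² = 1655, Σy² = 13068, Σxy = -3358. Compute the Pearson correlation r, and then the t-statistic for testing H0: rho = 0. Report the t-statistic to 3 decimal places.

-3.741

S_xy = nΣxy − ΣxΣy = 12·(-3358) − 119·(-164) = -40296 − (-19516) = -20780
S_xx = nΣx² − (Σx)² = 12·1655 − 119² = 19860 − 14161 = 5699
S_yy = nΣy² − (Σy)² = 12·13068 − (-164)² = 156816 − 26896 = 129920
r = S_xy / √(S_xx·S_yy) = -20780 / √(5699·129920) = -20780 / √740414080 = -20780 / 27210.5509 = -0.7637
t = r·√(n−2)/√(1−r²) = -0.7637·√10 / √(1−0.583238) = -2.415031 / 0.645571 = -3.741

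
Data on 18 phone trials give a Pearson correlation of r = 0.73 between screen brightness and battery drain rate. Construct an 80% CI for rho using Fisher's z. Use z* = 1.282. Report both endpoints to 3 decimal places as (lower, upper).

(0.535, 0.851)

Fisher z: z_r = atanh(r) = ½·ln((1+0.73)/(1−0.73)) = 0.928727
SE(z) = 1/√(n−3) = 1/√15 = 0.258199
80% ⇒ z* = 1.282; margin = 1.282·0.258199 = 0.331011
CI on z-scale: (0.597716, 1.259738)
Back-transform: tanh(0.597716) = 0.535422, tanh(1.259738) = 0.850992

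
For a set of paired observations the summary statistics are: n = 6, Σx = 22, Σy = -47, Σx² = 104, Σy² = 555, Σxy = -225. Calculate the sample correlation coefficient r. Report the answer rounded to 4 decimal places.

-0.7977

S_xy = nΣxy − ΣxΣy = 6·(-225) − 22·(-47) = -1350 − (-1034) = -316
S_xx = nΣx² − (Σx)² = 6·104 − 22² = 624 − 484 = 140
S_yy = nΣy² − (Σy)² = 6·555 − (-47)² = 3330 − 2209 = 1121
r = S_xy / √(S_xx·S_yy) = -316 / √(140·1121) = -316 / √156940 = -316 / 396.1565 = -0.7977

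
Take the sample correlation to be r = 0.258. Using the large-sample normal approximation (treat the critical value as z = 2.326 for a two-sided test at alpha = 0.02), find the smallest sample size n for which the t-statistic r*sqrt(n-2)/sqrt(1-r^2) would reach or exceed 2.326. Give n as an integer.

78

Need r·√(n−2)/√(1−r²) ≥ 2.326
√(n−2) ≥ 2.326·√(1−0.066564) / 0.258 = 2.326·0.966145 / 0.258 = 8.7103
n−2 ≥ 75.8693  ⇒  n ≥ 77.8693
Smallest integer n = 78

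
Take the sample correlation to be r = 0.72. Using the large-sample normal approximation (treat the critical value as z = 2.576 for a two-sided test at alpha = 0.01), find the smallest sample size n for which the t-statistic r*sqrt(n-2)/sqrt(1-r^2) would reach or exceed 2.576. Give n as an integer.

Need r·√(n−2)/√(1−r²) ≥ 2.576
√(n−2) ≥ 2.576·√(1−0.5184) / 0.72 = 2.576·0.693974 / 0.72 = 2.4829
n−2 ≥ 6.1648  ⇒  n ≥ 8.1648
Smallest integer n = 9

9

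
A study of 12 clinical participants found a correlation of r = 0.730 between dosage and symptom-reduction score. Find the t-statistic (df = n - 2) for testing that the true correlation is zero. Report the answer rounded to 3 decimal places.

1 − r² = 1 − 0.532900 = 0.467100;  √(1−r²) = 0.683447
√(n−2) = √10 = 3.162278
t = r·√(n−2)/√(1−r²) = 0.730 · 3.162278 / 0.683447 = 3.378

3.378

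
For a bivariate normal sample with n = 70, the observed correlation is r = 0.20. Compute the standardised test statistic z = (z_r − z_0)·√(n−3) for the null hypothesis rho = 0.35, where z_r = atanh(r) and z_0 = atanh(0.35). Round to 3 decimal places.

z_r = atanh(0.20) = 0.202733,  z_0 = atanh(0.35) = 0.365444
SE = 1/√(n−3) = 1/√67 = 0.122169
z = (z_r − z_0)/SE = (0.202733 − 0.365444) / 0.122169 = -0.162711 / 0.122169 = -1.332

-1.332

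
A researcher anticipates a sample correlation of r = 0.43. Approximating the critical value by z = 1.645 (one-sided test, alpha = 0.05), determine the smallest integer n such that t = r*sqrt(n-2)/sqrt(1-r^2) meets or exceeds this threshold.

Need r·√(n−2)/√(1−r²) ≥ 1.645
√(n−2) ≥ 1.645·√(1−0.1849) / 0.43 = 1.645·0.902829 / 0.43 = 3.4538
n−2 ≥ 11.9287  ⇒  n ≥ 13.9287
Smallest integer n = 14

14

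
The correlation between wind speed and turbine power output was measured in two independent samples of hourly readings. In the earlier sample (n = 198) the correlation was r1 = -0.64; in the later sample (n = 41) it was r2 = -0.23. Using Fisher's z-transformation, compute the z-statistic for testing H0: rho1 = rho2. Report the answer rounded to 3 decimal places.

-2.955

Fisher z-transforms: z1 = atanh(-0.64) = -0.758174, z2 = atanh(-0.23) = -0.234189; difference d = -0.523985
Var(d) = 1/195 + 1/38 = 0.0051282 + 0.0263158 = 0.0314440
z = d/√Var(d) = -0.523985 / √0.0314440 = -0.523985 / 0.177325 = -2.955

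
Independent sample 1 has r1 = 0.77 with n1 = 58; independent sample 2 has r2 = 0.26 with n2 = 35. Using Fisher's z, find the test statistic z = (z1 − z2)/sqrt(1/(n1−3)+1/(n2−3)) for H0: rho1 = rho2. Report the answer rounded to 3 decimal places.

3.392

Fisher z-transforms: z1 = atanh(0.77) = 1.020328, z2 = atanh(0.26) = 0.266108; difference d = 0.754220
Var(d) = 1/55 + 1/32 = 0.0181818 + 0.0312500 = 0.0494318
z = d/√Var(d) = 0.754220 / √0.0494318 = 0.754220 / 0.222333 = 3.392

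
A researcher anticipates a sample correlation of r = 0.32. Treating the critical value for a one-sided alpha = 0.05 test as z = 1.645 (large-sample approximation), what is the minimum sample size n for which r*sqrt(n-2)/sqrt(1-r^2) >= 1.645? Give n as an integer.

26

Need r·√(n−2)/√(1−r²) ≥ 1.645
√(n−2) ≥ 1.645·√(1−0.1024) / 0.32 = 1.645·0.947418 / 0.32 = 4.8703
n−2 ≥ 23.7198  ⇒  n ≥ 25.7198
Smallest integer n = 26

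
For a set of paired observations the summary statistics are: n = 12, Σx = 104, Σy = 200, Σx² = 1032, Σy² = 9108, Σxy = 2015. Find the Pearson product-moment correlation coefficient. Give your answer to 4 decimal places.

0.3243

S_xy = nΣxy − ΣxΣy = 12·2015 − 104·200 = 24180 − 20800 = 3380
S_xx = nΣx² − (Σx)² = 12·1032 − 104² = 12384 − 10816 = 1568
S_yy = nΣy² − (Σy)² = 12·9108 − 200² = 109296 − 40000 = 69296
r = S_xy / √(S_xx·S_yy) = 3380 / √(1568·69296) = 3380 / √108656128 = 3380 / 10423.8250 = 0.3243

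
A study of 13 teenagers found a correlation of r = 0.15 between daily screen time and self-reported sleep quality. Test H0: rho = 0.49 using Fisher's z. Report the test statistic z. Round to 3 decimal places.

Fisher z: atanh(0.15) = 0.151140, atanh(0.49) = 0.536060
z = (z_r − z_0)·√(n−3) = (0.151140 − 0.536060)·√10 = -0.384920 · 3.162278 = -1.217

-1.217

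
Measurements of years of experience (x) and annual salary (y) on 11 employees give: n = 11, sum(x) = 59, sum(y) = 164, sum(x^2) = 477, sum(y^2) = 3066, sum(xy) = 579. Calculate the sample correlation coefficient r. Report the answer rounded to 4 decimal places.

-0.9522

S_xy = nΣxy − ΣxΣy = 11·579 − 59·164 = 6369 − 9676 = -3307
S_xx = nΣx² − (Σx)² = 11·477 − 59² = 5247 − 3481 = 1766
S_yy = nΣy² − (Σy)² = 11·3066 − 164² = 33726 − 26896 = 6830
r = S_xy / √(S_xx·S_yy) = -3307 / √(1766·6830) = -3307 / √12061780 = -3307 / 3473.0073 = -0.9522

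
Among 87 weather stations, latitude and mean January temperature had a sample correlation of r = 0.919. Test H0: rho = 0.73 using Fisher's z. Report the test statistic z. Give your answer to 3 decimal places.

5.992

Fisher z: atanh(0.919) = 1.582555, atanh(0.73) = 0.928727
z = (z_r − z_0)·√(n−3) = (1.582555 − 0.928727)·√84 = 0.653828 · 9.165151 = 5.992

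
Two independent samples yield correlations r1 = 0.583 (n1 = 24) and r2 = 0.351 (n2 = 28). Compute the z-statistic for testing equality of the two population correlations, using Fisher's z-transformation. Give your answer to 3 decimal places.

1.015

Fisher z-transforms: z1 = atanh(0.583) = 0.666995, z2 = atanh(0.351) = 0.366584; difference d = 0.300411
Var(d) = 1/21 + 1/25 = 0.0476190 + 0.0400000 = 0.0876190
z = d/√Var(d) = 0.300411 / √0.0876190 = 0.300411 / 0.296005 = 1.015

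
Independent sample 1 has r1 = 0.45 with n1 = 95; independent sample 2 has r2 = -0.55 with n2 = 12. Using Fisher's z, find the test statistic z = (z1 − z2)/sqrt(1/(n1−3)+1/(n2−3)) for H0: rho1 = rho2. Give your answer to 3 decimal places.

z1 = atanh(0.45) = 0.484700,  z2 = atanh(-0.55) = -0.618381
SE = √(1/(n1−3) + 1/(n2−3)) = √(1/92 + 1/9) = √(0.0108696 + 0.1111111) = √0.1219807 = 0.349257
z = (z1 − z2)/SE = (0.484700 − (-0.618381)) / 0.349257 = 1.103081 / 0.349257 = 3.158

3.158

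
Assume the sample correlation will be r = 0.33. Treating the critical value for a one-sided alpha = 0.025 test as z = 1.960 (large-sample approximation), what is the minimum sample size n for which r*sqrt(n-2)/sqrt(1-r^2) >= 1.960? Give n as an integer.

r√(n−2)/√(1−r²) ≥ 1.960  ⇔  n−2 ≥ (1.960)²·(1−r²)/r²
(1−r²)/r² = (1−0.1089)/0.1089 = 8.1827
n ≥ 2 + 3.8416·8.1827 = 2 + 31.4347 = 33.4347
⌈33.4347⌉ = 34

34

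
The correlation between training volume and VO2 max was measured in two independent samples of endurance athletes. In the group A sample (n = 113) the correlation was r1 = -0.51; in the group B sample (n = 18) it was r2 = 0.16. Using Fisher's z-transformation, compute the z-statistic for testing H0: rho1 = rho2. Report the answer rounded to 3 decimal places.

z1 = atanh(-0.51) = -0.562730,  z2 = atanh(0.16) = 0.161387
SE = √(1/(n1−3) + 1/(n2−3)) = √(1/110 + 1/15) = √(0.0090909 + 0.0666667) = √0.0757576 = 0.275241
z = (z1 − z2)/SE = (-0.562730 − 0.161387) / 0.275241 = -0.724117 / 0.275241 = -2.631

-2.631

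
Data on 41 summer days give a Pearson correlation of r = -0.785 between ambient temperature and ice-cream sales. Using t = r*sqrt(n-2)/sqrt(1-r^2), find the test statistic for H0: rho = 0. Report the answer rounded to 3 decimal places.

t = r·√(n−2) / √(1−r²) with r = -0.785, n = 41
  = -0.785·√39 / √(1 − 0.616225)
  = -0.785·6.244998 / 0.619496
  = -4.902323 / 0.619496 = -7.913

-7.913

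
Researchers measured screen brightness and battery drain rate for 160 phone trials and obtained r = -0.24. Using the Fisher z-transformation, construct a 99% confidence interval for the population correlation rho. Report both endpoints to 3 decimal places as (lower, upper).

z_r = atanh(-0.24) = -0.244774;  SE = 1/√(n−3) = 1/√157 = 0.079809
z-limits: -0.244774 ± 2.576·0.079809 = -0.244774 ± 0.205588 = [-0.450362, -0.039186]
ρ-limits: (tanh -0.450362, tanh -0.039186) = (-0.422, -0.039)

(-0.422, -0.039)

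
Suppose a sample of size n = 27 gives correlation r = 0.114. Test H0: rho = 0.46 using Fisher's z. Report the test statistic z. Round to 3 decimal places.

Fisher z: atanh(0.114) = 0.114498, atanh(0.46) = 0.497311
z = (z_r − z_0)·√(n−3) = (0.114498 − 0.497311)·√24 = -0.382813 · 4.898979 = -1.875

-1.875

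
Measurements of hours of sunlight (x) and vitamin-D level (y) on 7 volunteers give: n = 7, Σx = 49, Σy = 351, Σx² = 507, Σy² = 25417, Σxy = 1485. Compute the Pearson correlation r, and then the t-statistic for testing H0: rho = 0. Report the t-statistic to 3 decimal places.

-3.743

S_xy = nΣxy − ΣxΣy = 7·1485 − 49·351 = 10395 − 17199 = -6804
S_xx = nΣx² − (Σx)² = 7·507 − 49² = 3549 − 2401 = 1148
S_yy = nΣy² − (Σy)² = 7·25417 − 351² = 177919 − 123201 = 54718
r = S_xy / √(S_xx·S_yy) = -6804 / √(1148·54718) = -6804 / √62816264 = -6804 / 7925.6712 = -0.8585
t = r·√(n−2)/√(1−r²) = -0.8585·√5 / √(1−0.737022) = -1.919664 / 0.512814 = -3.743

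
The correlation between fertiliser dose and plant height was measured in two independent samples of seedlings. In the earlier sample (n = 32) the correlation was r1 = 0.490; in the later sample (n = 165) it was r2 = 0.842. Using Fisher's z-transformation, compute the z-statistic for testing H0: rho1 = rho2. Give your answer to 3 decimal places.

z1 = atanh(0.490) = 0.536060,  z2 = atanh(0.842) = 1.228006
SE = √(1/(n1−3) + 1/(n2−3)) = √(1/29 + 1/162) = √(0.0344828 + 0.0061728) = √0.0406556 = 0.201632
z = (z1 − z2)/SE = (0.536060 − 1.228006) / 0.201632 = -0.691946 / 0.201632 = -3.432

-3.432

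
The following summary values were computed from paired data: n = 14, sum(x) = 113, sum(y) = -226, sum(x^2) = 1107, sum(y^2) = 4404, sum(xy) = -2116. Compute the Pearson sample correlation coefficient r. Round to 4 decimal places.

-0.7604

S_xy = nΣxy − ΣxΣy = 14·(-2116) − 113·(-226) = -29624 − (-25538) = -4086
S_xx = nΣx² − (Σx)² = 14·1107 − 113² = 15498 − 12769 = 2729
S_yy = nΣy² − (Σy)² = 14·4404 − (-226)² = 61656 − 51076 = 10580
r = S_xy / √(S_xx·S_yy) = -4086 / √(2729·10580) = -4086 / √28872820 = -4086 / 5373.3435 = -0.7604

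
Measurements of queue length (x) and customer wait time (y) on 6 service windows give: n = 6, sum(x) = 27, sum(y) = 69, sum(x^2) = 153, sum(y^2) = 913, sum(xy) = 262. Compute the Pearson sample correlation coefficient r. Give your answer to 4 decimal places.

-0.7905

S_xy = nΣxy − ΣxΣy = 6·262 − 27·69 = 1572 − 1863 = -291
S_xx = nΣx² − (Σx)² = 6·153 − 27² = 918 − 729 = 189
S_yy = nΣy² − (Σy)² = 6·913 − 69² = 5478 − 4761 = 717
r = S_xy / √(S_xx·S_yy) = -291 / √(189·717) = -291 / √135513 = -291 / 368.1209 = -0.7905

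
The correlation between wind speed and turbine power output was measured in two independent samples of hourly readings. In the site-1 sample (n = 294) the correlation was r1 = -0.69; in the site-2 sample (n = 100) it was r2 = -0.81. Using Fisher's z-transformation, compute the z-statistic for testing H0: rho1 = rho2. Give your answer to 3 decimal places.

2.380

z1 = atanh(-0.69) = -0.847956,  z2 = atanh(-0.81) = -1.127029
SE = √(1/(n1−3) + 1/(n2−3)) = √(1/291 + 1/97) = √(0.0034364 + 0.0103093) = √0.0137457 = 0.117242
z = (z1 − z2)/SE = (-0.847956 − (-1.127029)) / 0.117242 = 0.279073 / 0.117242 = 2.380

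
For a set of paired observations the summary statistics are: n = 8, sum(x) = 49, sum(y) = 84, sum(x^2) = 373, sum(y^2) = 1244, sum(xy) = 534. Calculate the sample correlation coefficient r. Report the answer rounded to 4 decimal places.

S_xy = nΣxy − ΣxΣy = 8·534 − 49·84 = 4272 − 4116 = 156
S_xx = nΣx² − (Σx)² = 8·373 − 49² = 2984 − 2401 = 583
S_yy = nΣy² − (Σy)² = 8·1244 − 84² = 9952 − 7056 = 2896
r = S_xy / √(S_xx·S_yy) = 156 / √(583·2896) = 156 / √1688368 = 156 / 1299.3722 = 0.1201

0.1201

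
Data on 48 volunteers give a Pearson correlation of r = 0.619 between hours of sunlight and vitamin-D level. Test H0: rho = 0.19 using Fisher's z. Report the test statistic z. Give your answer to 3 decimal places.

3.562

Fisher z: atanh(0.619) = 0.723382, atanh(0.19) = 0.192337
z = (z_r − z_0)·√(n−3) = (0.723382 − 0.192337)·√45 = 0.531045 · 6.708204 = 3.562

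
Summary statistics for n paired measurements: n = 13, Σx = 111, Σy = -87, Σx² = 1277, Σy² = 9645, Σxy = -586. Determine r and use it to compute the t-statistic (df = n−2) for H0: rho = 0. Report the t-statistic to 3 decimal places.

0.302

Numerator: nΣxy − (Σx)(Σy) = 13·(-586) − (111)(-87) = 2039
Denominator: √[(nΣx²−(Σx)²)(nΣy²−(Σy)²)]
  nΣx²−(Σx)² = 13·1277 − 12321 = 4280;  nΣy²−(Σy)² = 13·9645 − 7569 = 117816
  √(4280·117816) = √504252480 = 22455.5668
r = 2039 / 22455.5668 = 0.0908
t = r·√(n−2)/√(1−r²) = 0.0908·√11 / √(1−0.008245) = 0.301150 / 0.995869 = 0.302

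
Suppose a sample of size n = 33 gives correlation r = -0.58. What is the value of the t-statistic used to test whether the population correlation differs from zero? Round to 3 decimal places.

1 − r² = 1 − 0.3364 = 0.6636;  √(1−r²) = 0.814616
√(n−2) = √31 = 5.567764
t = r·√(n−2)/√(1−r²) = -0.58 · 5.567764 / 0.814616 = -3.964

-3.964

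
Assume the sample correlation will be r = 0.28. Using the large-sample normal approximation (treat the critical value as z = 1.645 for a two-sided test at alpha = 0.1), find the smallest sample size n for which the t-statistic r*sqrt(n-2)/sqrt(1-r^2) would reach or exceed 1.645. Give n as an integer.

Need r·√(n−2)/√(1−r²) ≥ 1.645
√(n−2) ≥ 1.645·√(1−0.0784) / 0.28 = 1.645·0.960000 / 0.28 = 5.6400
n−2 ≥ 31.8096  ⇒  n ≥ 33.8096
Smallest integer n = 34

34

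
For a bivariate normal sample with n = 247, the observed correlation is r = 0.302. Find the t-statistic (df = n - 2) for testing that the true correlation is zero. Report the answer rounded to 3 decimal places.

4.959

1 − r² = 1 − 0.091204 = 0.908796;  √(1−r²) = 0.953308
√(n−2) = √245 = 15.652476
t = r·√(n−2)/√(1−r²) = 0.302 · 15.652476 / 0.953308 = 4.959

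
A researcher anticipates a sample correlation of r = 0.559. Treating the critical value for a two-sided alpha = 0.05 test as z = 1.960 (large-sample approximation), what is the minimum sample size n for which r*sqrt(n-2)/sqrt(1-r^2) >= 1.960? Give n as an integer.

r√(n−2)/√(1−r²) ≥ 1.960  ⇔  n−2 ≥ (1.960)²·(1−r²)/r²
(1−r²)/r² = (1−0.312481)/0.312481 = 2.2002
n ≥ 2 + 3.8416·2.2002 = 2 + 8.4523 = 10.4523
⌈10.4523⌉ = 11

11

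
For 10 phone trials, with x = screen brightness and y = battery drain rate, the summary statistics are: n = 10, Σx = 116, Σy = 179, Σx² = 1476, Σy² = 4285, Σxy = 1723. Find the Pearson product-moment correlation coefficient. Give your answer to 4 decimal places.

Numerator: nΣxy − (Σx)(Σy) = 10·1723 − (116)(179) = -3534
Denominator: √[(nΣx²−(Σx)²)(nΣy²−(Σy)²)]
  nΣx²−(Σx)² = 10·1476 − 13456 = 1304;  nΣy²−(Σy)² = 10·4285 − 32041 = 10809
  √(1304·10809) = √14094936 = 3754.3223
r = -3534 / 3754.3223 = -0.9413

-0.9413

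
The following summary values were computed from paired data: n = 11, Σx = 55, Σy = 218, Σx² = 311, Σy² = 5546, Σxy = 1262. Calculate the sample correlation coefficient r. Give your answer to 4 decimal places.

0.8188

S_xy = nΣxy − ΣxΣy = 11·1262 − 55·218 = 13882 − 11990 = 1892
S_xx = nΣx² − (Σx)² = 11·311 − 55² = 3421 − 3025 = 396
S_yy = nΣy² − (Σy)² = 11·5546 − 218² = 61006 − 47524 = 13482
r = S_xy / √(S_xx·S_yy) = 1892 / √(396·13482) = 1892 / √5338872 = 1892 / 2310.5999 = 0.8188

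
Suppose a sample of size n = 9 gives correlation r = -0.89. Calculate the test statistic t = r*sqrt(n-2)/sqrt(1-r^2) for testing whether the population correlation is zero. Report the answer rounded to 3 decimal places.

t = r·√(n−2) / √(1−r²) with r = -0.89, n = 9
  = -0.89·√7 / √(1 − 0.7921)
  = -0.89·2.645751 / 0.455961
  = -2.354718 / 0.455961 = -5.164

-5.164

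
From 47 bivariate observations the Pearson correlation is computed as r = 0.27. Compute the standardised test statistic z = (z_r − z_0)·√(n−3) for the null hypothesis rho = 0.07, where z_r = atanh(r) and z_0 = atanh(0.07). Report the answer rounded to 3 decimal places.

z_r = atanh(0.27) = 0.276864,  z_0 = atanh(0.07) = 0.070115
SE = 1/√(n−3) = 1/√44 = 0.150756
z = (z_r − z_0)/SE = (0.276864 − 0.070115) / 0.150756 = 0.206749 / 0.150756 = 1.371

1.371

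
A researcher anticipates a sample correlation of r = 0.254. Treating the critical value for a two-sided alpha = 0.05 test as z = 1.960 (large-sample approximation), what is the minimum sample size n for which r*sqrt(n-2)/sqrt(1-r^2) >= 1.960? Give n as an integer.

58

Need r·√(n−2)/√(1−r²) ≥ 1.960
√(n−2) ≥ 1.960·√(1−0.064516) / 0.254 = 1.960·0.967204 / 0.254 = 7.4635
n−2 ≥ 55.7038  ⇒  n ≥ 57.7038
Smallest integer n = 58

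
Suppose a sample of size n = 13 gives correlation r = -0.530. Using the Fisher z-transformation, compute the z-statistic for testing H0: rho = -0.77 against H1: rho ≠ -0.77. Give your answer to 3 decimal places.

1.360

z_r = atanh(-0.530) = -0.590145,  z_0 = atanh(-0.77) = -1.020328
SE = 1/√(n−3) = 1/√10 = 0.316228
z = (z_r − z_0)/SE = (-0.590145 − (-1.020328)) / 0.316228 = 0.430183 / 0.316228 = 1.360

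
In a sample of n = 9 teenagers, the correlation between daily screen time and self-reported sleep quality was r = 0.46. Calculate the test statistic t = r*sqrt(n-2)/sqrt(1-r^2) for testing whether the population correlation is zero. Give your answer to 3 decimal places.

t = r·√(n−2) / √(1−r²) with r = 0.46, n = 9
  = 0.46·√7 / √(1 − 0.2116)
  = 0.46·2.645751 / 0.887919
  = 1.217045 / 0.887919 = 1.371

1.371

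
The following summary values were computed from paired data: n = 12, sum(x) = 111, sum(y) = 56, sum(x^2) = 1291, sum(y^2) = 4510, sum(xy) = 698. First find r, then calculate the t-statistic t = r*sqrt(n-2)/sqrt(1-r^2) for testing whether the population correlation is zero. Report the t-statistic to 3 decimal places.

0.545

Numerator: nΣxy − (Σx)(Σy) = 12·698 − (111)(56) = 2160
Denominator: √[(nΣx²−(Σx)²)(nΣy²−(Σy)²)]
  nΣx²−(Σx)² = 12·1291 − 12321 = 3171;  nΣy²−(Σy)² = 12·4510 − 3136 = 50984
  √(3171·50984) = √161670264 = 12714.9622
r = 2160 / 12714.9622 = 0.1699
t = r·√(n−2)/√(1−r²) = 0.1699·√10 / √(1−0.028866) = 0.537271 / 0.985461 = 0.545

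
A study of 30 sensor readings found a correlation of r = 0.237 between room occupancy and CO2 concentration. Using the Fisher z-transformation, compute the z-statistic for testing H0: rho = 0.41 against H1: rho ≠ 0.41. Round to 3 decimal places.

-1.008

Fisher z: atanh(0.237) = 0.241593, atanh(0.41) = 0.435611
z = (z_r − z_0)·√(n−3) = (0.241593 − 0.435611)·√27 = -0.194018 · 5.196152 = -1.008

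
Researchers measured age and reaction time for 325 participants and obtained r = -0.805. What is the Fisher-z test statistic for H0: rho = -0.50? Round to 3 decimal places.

-10.109

Fisher z: atanh(-0.805) = -1.112658, atanh(-0.50) = -0.549306
z = (z_r − z_0)·√(n−3) = (-1.112658 − (-0.549306))·√322 = -0.563352 · 17.944358 = -10.109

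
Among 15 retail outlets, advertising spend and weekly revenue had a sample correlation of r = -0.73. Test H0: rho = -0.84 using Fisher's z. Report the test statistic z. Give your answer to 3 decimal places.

Fisher z: atanh(-0.73) = -0.928727, atanh(-0.84) = -1.221174
z = (z_r − z_0)·√(n−3) = (-0.928727 − (-1.221174))·√12 = 0.292447 · 3.464102 = 1.013

1.013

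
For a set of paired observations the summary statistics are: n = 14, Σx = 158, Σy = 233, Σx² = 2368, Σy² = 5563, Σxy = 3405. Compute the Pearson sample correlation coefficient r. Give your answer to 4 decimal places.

0.7811

Numerator: nΣxy − (Σx)(Σy) = 14·3405 − (158)(233) = 10856
Denominator: √[(nΣx²−(Σx)²)(nΣy²−(Σy)²)]
  nΣx²−(Σx)² = 14·2368 − 24964 = 8188;  nΣy²−(Σy)² = 14·5563 − 54289 = 23593
  √(8188·23593) = √193179484 = 13898.9023
r = 10856 / 13898.9023 = 0.7811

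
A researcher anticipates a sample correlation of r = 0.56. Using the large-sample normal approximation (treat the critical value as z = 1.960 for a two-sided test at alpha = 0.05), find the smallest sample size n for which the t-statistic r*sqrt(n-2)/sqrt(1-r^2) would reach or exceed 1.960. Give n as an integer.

r√(n−2)/√(1−r²) ≥ 1.960  ⇔  n−2 ≥ (1.960)²·(1−r²)/r²
(1−r²)/r² = (1−0.3136)/0.3136 = 2.1888
n ≥ 2 + 3.8416·2.1888 = 2 + 8.4085 = 10.4085
⌈10.4085⌉ = 11

11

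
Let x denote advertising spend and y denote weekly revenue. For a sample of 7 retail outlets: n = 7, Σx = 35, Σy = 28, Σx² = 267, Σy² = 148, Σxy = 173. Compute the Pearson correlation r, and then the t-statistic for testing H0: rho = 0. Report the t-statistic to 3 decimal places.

1.565

S_xy = nΣxy − ΣxΣy = 7·173 − 35·28 = 1211 − 980 = 231
S_xx = nΣx² − (Σx)² = 7·267 − 35² = 1869 − 1225 = 644
S_yy = nΣy² − (Σy)² = 7·148 − 28² = 1036 − 784 = 252
r = S_xy / √(S_xx·S_yy) = 231 / √(644·252) = 231 / √162288 = 231 / 402.8498 = 0.5734
t = r·√(n−2)/√(1−r²) = 0.5734·√5 / √(1−0.328788) = 1.282161 / 0.819275 = 1.565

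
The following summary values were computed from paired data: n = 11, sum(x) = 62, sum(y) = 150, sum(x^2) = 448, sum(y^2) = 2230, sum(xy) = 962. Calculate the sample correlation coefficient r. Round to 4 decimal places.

0.8642

S_xy = nΣxy − ΣxΣy = 11·962 − 62·150 = 10582 − 9300 = 1282
S_xx = nΣx² − (Σx)² = 11·448 − 62² = 4928 − 3844 = 1084
S_yy = nΣy² − (Σy)² = 11·2230 − 150² = 24530 − 22500 = 2030
r = S_xy / √(S_xx·S_yy) = 1282 / √(1084·2030) = 1282 / √2200520 = 1282 / 1483.4150 = 0.8642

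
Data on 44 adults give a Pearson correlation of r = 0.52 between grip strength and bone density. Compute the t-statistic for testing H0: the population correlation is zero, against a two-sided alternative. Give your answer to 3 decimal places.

t = r·√(n−2) / √(1−r²) with r = 0.52, n = 44
  = 0.52·√42 / √(1 − 0.2704)
  = 0.52·6.480741 / 0.854166
  = 3.369985 / 0.854166 = 3.945

3.945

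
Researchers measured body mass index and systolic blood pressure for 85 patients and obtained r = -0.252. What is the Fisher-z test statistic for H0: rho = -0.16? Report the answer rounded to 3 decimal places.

Fisher z: atanh(-0.252) = -0.257547, atanh(-0.16) = -0.161387
z = (z_r − z_0)·√(n−3) = (-0.257547 − (-0.161387))·√82 = -0.096160 · 9.055385 = -0.871

-0.871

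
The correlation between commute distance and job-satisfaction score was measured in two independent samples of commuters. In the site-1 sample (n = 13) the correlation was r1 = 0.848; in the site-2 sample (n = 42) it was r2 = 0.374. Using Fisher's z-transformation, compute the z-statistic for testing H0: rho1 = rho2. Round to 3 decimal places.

2.415

z1 = atanh(0.848) = 1.248989,  z2 = atanh(0.374) = 0.393066
SE = √(1/(n1−3) + 1/(n2−3)) = √(1/10 + 1/39) = √(0.1000000 + 0.0256410) = √0.1256410 = 0.354459
z = (z1 − z2)/SE = (1.248989 − 0.393066) / 0.354459 = 0.855923 / 0.354459 = 2.415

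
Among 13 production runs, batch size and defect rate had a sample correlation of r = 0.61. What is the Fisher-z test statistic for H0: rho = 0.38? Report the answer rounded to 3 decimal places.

0.977

Fisher z: atanh(0.61) = 0.708921, atanh(0.38) = 0.400060
z = (z_r − z_0)·√(n−3) = (0.708921 − 0.400060)·√10 = 0.308861 · 3.162278 = 0.977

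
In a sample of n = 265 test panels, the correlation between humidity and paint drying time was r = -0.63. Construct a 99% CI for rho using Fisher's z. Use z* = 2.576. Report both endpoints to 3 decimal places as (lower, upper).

z_r = atanh(-0.63) = -0.741416;  SE = 1/√(n−3) = 1/√262 = 0.061780
z-limits: -0.741416 ± 2.576·0.061780 = -0.741416 ± 0.159145 = [-0.900561, -0.582271]
ρ-limits: (tanh -0.900561, tanh -0.582271) = (-0.717, -0.524)

(-0.717, -0.524)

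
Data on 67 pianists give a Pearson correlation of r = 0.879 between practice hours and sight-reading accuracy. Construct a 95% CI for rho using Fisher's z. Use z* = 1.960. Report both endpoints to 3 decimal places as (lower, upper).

Fisher z: z_r = atanh(r) = ½·ln((1+0.879)/(1−0.879)) = 1.371352
SE(z) = 1/√(n−3) = 1/√64 = 0.125000
95% ⇒ z* = 1.960; margin = 1.960·0.125000 = 0.245000
CI on z-scale: (1.126352, 1.616352)
Back-transform: tanh(1.126352) = 0.809767, tanh(1.616352) = 0.924093

(0.810, 0.924)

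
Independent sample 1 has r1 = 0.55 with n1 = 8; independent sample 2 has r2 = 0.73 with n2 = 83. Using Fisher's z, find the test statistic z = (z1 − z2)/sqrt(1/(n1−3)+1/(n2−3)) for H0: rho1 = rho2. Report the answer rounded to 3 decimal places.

-0.673

Fisher z-transforms: z1 = atanh(0.55) = 0.618381, z2 = atanh(0.73) = 0.928727; difference d = -0.310346
Var(d) = 1/5 + 1/80 = 0.2000000 + 0.0125000 = 0.2125000
z = d/√Var(d) = -0.310346 / √0.2125000 = -0.310346 / 0.460977 = -0.673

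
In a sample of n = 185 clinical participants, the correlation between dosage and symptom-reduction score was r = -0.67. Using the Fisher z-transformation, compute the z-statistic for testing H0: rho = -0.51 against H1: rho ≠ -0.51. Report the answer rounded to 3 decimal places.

-3.346

z_r = atanh(-0.67) = -0.810743,  z_0 = atanh(-0.51) = -0.562730
SE = 1/√(n−3) = 1/√182 = 0.074125
z = (z_r − z_0)/SE = (-0.810743 − (-0.562730)) / 0.074125 = -0.248013 / 0.074125 = -3.346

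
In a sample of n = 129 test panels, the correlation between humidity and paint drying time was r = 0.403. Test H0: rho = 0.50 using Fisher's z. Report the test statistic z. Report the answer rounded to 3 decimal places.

-1.370

Fisher z: atanh(0.403) = 0.427225, atanh(0.50) = 0.549306
z = (z_r − z_0)·√(n−3) = (0.427225 − 0.549306)·√126 = -0.122081 · 11.224972 = -1.370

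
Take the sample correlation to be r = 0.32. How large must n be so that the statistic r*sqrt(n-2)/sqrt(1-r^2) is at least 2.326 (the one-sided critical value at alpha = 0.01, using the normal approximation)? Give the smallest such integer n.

r√(n−2)/√(1−r²) ≥ 2.326  ⇔  n−2 ≥ (2.326)²·(1−r²)/r²
(1−r²)/r² = (1−0.1024)/0.1024 = 8.7656
n ≥ 2 + 5.410276·8.7656 = 2 + 47.4243 = 49.4243
⌈49.4243⌉ = 50

50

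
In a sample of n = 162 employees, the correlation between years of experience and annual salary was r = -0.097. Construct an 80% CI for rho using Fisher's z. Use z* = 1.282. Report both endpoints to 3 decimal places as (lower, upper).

z_r = atanh(-0.097) = -0.097306;  SE = 1/√(n−3) = 1/√159 = 0.079305
z-limits: -0.097306 ± 1.282·0.079305 = -0.097306 ± 0.101669 = [-0.198975, 0.004363]
ρ-limits: (tanh -0.198975, tanh 0.004363) = (-0.196, 0.004)

(-0.196, 0.004)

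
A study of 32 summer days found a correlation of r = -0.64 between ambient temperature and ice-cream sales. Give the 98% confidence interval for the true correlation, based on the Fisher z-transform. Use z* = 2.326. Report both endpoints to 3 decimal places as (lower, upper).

z_r = atanh(-0.64) = -0.758174;  SE = 1/√(n−3) = 1/√29 = 0.185695
z-limits: -0.758174 ± 2.326·0.185695 = -0.758174 ± 0.431927 = [-1.190101, -0.326247]
ρ-limits: (tanh -1.190101, tanh -0.326247) = (-0.831, -0.315)

(-0.831, -0.315)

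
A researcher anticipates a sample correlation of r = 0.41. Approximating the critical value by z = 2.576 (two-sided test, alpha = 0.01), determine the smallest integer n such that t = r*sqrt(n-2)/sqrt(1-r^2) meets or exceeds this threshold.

Need r·√(n−2)/√(1−r²) ≥ 2.576
√(n−2) ≥ 2.576·√(1−0.1681) / 0.41 = 2.576·0.912086 / 0.41 = 5.7306
n−2 ≥ 32.8398  ⇒  n ≥ 34.8398
Smallest integer n = 35

35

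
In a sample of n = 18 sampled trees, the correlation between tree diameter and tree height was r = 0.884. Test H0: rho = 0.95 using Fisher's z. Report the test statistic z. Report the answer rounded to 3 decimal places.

-1.696

z_r = atanh(0.884) = 1.393781,  z_0 = atanh(0.95) = 1.831781
SE = 1/√(n−3) = 1/√15 = 0.258199
z = (z_r − z_0)/SE = (1.393781 − 1.831781) / 0.258199 = -0.438000 / 0.258199 = -1.696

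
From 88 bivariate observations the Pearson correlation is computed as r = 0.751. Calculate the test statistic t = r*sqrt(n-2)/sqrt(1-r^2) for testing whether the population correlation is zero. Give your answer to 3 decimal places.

1 − r² = 1 − 0.564001 = 0.435999;  √(1−r²) = 0.660302
√(n−2) = √86 = 9.273618
t = r·√(n−2)/√(1−r²) = 0.751 · 9.273618 / 0.660302 = 10.547

10.547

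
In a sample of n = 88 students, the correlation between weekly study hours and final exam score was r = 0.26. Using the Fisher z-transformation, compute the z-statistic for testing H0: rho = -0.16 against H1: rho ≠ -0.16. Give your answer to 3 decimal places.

3.941

Fisher z: atanh(0.26) = 0.266108, atanh(-0.16) = -0.161387
z = (z_r − z_0)·√(n−3) = (0.266108 − (-0.161387))·√85 = 0.427495 · 9.219544 = 3.941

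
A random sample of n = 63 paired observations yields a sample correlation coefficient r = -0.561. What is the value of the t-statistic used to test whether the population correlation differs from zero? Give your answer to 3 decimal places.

t = r·√(n−2) / √(1−r²) with r = -0.561, n = 63
  = -0.561·√61 / √(1 − 0.314721)
  = -0.561·7.810250 / 0.827816
  = -4.381550 / 0.827816 = -5.293

-5.293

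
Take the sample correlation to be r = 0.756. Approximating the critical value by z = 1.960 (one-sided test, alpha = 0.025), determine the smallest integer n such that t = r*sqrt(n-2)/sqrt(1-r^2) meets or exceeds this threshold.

Need r·√(n−2)/√(1−r²) ≥ 1.960
√(n−2) ≥ 1.960·√(1−0.571536) / 0.756 = 1.960·0.654572 / 0.756 = 1.6970
n−2 ≥ 2.8798  ⇒  n ≥ 4.8798
Smallest integer n = 5

5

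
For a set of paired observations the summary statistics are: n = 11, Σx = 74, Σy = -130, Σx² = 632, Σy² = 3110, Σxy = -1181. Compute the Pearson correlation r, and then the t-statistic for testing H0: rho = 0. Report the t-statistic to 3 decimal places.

S_xy = nΣxy − ΣxΣy = 11·(-1181) − 74·(-130) = -12991 − (-9620) = -3371
S_xx = nΣx² − (Σx)² = 11·632 − 74² = 6952 − 5476 = 1476
S_yy = nΣy² − (Σy)² = 11·3110 − (-130)² = 34210 − 16900 = 17310
r = S_xy / √(S_xx·S_yy) = -3371 / √(1476·17310) = -3371 / √25549560 = -3371 / 5054.6573 = -0.6669
t = r·√(n−2)/√(1−r²) = -0.6669·√9 / √(1−0.444756) = -2.000700 / 0.745147 = -2.685

-2.685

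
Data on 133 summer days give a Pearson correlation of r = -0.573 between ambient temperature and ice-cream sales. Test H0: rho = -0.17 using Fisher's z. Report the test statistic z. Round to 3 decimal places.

Fisher z: atanh(-0.573) = -0.651978, atanh(-0.17) = -0.171667
z = (z_r − z_0)·√(n−3) = (-0.651978 − (-0.171667))·√130 = -0.480311 · 11.401754 = -5.476

-5.476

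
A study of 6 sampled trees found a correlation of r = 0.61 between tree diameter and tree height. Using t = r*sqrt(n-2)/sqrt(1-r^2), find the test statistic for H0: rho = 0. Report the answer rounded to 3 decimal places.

t = r·√(n−2) / √(1−r²) with r = 0.61, n = 6
  = 0.61·√4 / √(1 − 0.3721)
  = 0.61·2.000000 / 0.792401
  = 1.220000 / 0.792401 = 1.540

1.540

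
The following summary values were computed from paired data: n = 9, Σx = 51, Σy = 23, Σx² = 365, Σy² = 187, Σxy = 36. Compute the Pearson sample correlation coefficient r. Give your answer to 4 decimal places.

S_xy = nΣxy − ΣxΣy = 9·36 − 51·23 = 324 − 1173 = -849
S_xx = nΣx² − (Σx)² = 9·365 − 51² = 3285 − 2601 = 684
S_yy = nΣy² − (Σy)² = 9·187 − 23² = 1683 − 529 = 1154
r = S_xy / √(S_xx·S_yy) = -849 / √(684·1154) = -849 / √789336 = -849 / 888.4458 = -0.9556

-0.9556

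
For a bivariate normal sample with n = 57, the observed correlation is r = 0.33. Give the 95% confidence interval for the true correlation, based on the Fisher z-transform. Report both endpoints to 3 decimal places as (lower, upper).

Fisher z: z_r = atanh(r) = ½·ln((1+0.33)/(1−0.33)) = 0.342828
SE(z) = 1/√(n−3) = 1/√54 = 0.136083
95% ⇒ z* = 1.960; margin = 1.960·0.136083 = 0.266723
CI on z-scale: (0.076105, 0.609551)
Back-transform: tanh(0.076105) = 0.075958, tanh(0.609551) = 0.543811

(0.076, 0.544)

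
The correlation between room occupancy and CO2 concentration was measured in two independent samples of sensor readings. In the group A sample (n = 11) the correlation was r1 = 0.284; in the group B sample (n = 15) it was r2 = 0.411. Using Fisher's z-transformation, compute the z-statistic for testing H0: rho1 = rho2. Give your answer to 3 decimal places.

Fisher z-transforms: z1 = atanh(0.284) = 0.292028, z2 = atanh(0.411) = 0.436814; difference d = -0.144786
Var(d) = 1/8 + 1/12 = 0.1250000 + 0.0833333 = 0.2083333
z = d/√Var(d) = -0.144786 / √0.2083333 = -0.144786 / 0.456435 = -0.317

-0.317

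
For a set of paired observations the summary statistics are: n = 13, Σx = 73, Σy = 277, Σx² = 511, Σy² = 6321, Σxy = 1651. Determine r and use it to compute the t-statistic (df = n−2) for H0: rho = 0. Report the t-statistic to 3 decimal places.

1.739

S_xy = nΣxy − ΣxΣy = 13·1651 − 73·277 = 21463 − 20221 = 1242
S_xx = nΣx² − (Σx)² = 13·511 − 73² = 6643 − 5329 = 1314
S_yy = nΣy² − (Σy)² = 13·6321 − 277² = 82173 − 76729 = 5444
r = S_xy / √(S_xx·S_yy) = 1242 / √(1314·5444) = 1242 / √7153416 = 1242 / 2674.5871 = 0.4644
t = r·√(n−2)/√(1−r²) = 0.4644·√11 / √(1−0.215667) = 1.540241 / 0.885626 = 1.739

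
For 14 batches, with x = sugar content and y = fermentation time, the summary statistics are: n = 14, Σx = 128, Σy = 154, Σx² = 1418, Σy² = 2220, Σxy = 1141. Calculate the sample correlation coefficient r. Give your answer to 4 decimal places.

Numerator: nΣxy − (Σx)(Σy) = 14·1141 − (128)(154) = -3738
Denominator: √[(nΣx²−(Σx)²)(nΣy²−(Σy)²)]
  nΣx²−(Σx)² = 14·1418 − 16384 = 3468;  nΣy²−(Σy)² = 14·2220 − 23716 = 7364
  √(3468·7364) = √25538352 = 5053.5485
r = -3738 / 5053.5485 = -0.7397

-0.7397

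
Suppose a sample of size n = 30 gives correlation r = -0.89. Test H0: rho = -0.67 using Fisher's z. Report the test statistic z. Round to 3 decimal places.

-3.176

z_r = atanh(-0.89) = -1.421926,  z_0 = atanh(-0.67) = -0.810743
SE = 1/√(n−3) = 1/√27 = 0.192450
z = (z_r − z_0)/SE = (-1.421926 − (-0.810743)) / 0.192450 = -0.611183 / 0.192450 = -3.176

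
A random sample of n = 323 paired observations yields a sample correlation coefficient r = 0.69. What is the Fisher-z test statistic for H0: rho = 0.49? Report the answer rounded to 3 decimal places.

5.579

Fisher z: atanh(0.69) = 0.847956, atanh(0.49) = 0.536060
z = (z_r − z_0)·√(n−3) = (0.847956 − 0.536060)·√320 = 0.311896 · 17.888544 = 5.579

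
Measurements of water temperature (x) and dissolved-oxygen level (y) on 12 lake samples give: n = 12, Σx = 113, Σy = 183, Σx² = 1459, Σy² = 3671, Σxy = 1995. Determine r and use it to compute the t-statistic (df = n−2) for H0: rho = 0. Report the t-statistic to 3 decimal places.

1.642

S_xy = nΣxy − ΣxΣy = 12·1995 − 113·183 = 23940 − 20679 = 3261
S_xx = nΣx² − (Σx)² = 12·1459 − 113² = 17508 − 12769 = 4739
S_yy = nΣy² − (Σy)² = 12·3671 − 183² = 44052 − 33489 = 10563
r = S_xy / √(S_xx·S_yy) = 3261 / √(4739·10563) = 3261 / √50058057 = 3261 / 7075.1719 = 0.4609
t = r·√(n−2)/√(1−r²) = 0.4609·√10 / √(1−0.212429) = 1.457494 / 0.887452 = 1.642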